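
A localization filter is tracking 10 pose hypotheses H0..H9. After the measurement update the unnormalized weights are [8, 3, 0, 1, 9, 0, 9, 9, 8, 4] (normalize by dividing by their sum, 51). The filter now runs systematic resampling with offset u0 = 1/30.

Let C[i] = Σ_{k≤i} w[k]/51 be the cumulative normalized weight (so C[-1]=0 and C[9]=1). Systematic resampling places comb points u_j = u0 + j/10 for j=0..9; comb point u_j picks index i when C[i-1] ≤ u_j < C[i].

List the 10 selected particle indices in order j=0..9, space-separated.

C = [8/51, 11/51, 11/51, 4/17, 7/17, 7/17, 10/17, 13/17, 47/51, 1]
j=0: u_0=1/30 ∈ [0, 8/51) → index 0
j=1: u_1=2/15 ∈ [0, 8/51) → index 0
j=2: u_2=7/30 ∈ [11/51, 4/17) → index 3
j=3: u_3=1/3 ∈ [4/17, 7/17) → index 4
j=4: u_4=13/30 ∈ [7/17, 10/17) → index 6
j=5: u_5=8/15 ∈ [7/17, 10/17) → index 6
j=6: u_6=19/30 ∈ [10/17, 13/17) → index 7
j=7: u_7=11/15 ∈ [10/17, 13/17) → index 7
j=8: u_8=5/6 ∈ [13/17, 47/51) → index 8
j=9: u_9=14/15 ∈ [47/51, 1) → index 9

0 0 3 4 6 6 7 7 8 9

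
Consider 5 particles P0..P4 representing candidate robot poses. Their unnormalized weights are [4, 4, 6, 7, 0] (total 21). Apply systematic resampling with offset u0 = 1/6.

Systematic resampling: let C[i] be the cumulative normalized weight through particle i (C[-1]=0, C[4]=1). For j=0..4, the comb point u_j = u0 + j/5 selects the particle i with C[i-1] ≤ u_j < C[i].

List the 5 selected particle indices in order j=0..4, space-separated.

0 1 2 3 3

C = [4/21, 8/21, 2/3, 1, 1]
j=0: u_0=1/6 ∈ [0, 4/21) → index 0
j=1: u_1=11/30 ∈ [4/21, 8/21) → index 1
j=2: u_2=17/30 ∈ [8/21, 2/3) → index 2
j=3: u_3=23/30 ∈ [2/3, 1) → index 3
j=4: u_4=29/30 ∈ [2/3, 1) → index 3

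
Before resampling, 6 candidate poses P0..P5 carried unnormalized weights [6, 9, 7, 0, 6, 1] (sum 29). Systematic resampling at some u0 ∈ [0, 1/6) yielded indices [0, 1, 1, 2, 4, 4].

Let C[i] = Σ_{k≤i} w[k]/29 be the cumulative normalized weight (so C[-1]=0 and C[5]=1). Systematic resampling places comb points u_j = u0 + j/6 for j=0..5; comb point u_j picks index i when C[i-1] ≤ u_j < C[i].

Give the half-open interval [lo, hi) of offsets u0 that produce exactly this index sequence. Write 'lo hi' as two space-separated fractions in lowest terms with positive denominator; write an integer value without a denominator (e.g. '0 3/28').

8/87 23/174

C = [6/29, 15/29, 22/29, 22/29, 28/29, 1]
j=0 picked index 0: u0 ∈ [0, 6/29)
j=1 picked index 1: u0 ∈ [7/174, 61/174)
j=2 picked index 1: u0 ∈ [-11/87, 16/87)
j=3 picked index 2: u0 ∈ [1/58, 15/58)
j=4 picked index 4: u0 ∈ [8/87, 26/87)
j=5 picked index 4: u0 ∈ [-13/174, 23/174)
intersection: [8/87, 23/174)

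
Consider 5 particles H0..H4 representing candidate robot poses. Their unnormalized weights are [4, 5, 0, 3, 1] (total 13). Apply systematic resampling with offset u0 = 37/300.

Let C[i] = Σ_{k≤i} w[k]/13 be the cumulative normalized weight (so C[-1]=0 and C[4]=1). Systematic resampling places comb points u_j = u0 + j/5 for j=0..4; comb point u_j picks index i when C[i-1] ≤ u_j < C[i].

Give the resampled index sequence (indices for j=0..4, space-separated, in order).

0 1 1 3 4

C = [4/13, 9/13, 9/13, 12/13, 1]
j=0: u_0=37/300 ∈ [0, 4/13) → index 0
j=1: u_1=97/300 ∈ [4/13, 9/13) → index 1
j=2: u_2=157/300 ∈ [4/13, 9/13) → index 1
j=3: u_3=217/300 ∈ [9/13, 12/13) → index 3
j=4: u_4=277/300 ∈ [12/13, 1) → index 4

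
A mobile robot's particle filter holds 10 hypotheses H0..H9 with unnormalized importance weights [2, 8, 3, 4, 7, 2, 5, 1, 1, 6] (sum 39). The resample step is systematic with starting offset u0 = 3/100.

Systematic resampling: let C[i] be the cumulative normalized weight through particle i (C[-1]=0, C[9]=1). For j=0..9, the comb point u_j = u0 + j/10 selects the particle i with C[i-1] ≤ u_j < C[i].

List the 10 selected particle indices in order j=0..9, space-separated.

C = [2/39, 10/39, 1/3, 17/39, 8/13, 2/3, 31/39, 32/39, 11/13, 1]
j=0: u_0=3/100 ∈ [0, 2/39) → index 0
j=1: u_1=13/100 ∈ [2/39, 10/39) → index 1
j=2: u_2=23/100 ∈ [2/39, 10/39) → index 1
j=3: u_3=33/100 ∈ [10/39, 1/3) → index 2
j=4: u_4=43/100 ∈ [1/3, 17/39) → index 3
j=5: u_5=53/100 ∈ [17/39, 8/13) → index 4
j=6: u_6=63/100 ∈ [8/13, 2/3) → index 5
j=7: u_7=73/100 ∈ [2/3, 31/39) → index 6
j=8: u_8=83/100 ∈ [32/39, 11/13) → index 8
j=9: u_9=93/100 ∈ [11/13, 1) → index 9

0 1 1 2 3 4 5 6 8 9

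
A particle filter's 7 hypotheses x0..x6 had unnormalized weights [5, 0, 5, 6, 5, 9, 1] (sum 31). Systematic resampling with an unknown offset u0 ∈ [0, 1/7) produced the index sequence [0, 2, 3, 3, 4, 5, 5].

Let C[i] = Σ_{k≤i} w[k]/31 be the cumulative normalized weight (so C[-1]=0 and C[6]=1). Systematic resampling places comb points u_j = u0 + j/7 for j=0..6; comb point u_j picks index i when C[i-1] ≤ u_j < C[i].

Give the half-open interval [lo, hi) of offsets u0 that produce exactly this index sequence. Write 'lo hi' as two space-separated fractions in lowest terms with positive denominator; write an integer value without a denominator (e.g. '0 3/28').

C = [5/31, 5/31, 10/31, 16/31, 21/31, 30/31, 1]
j=0 picked index 0: u0 ∈ [0, 5/31)
j=1 picked index 2: u0 ∈ [4/217, 39/217)
j=2 picked index 3: u0 ∈ [8/217, 50/217)
j=3 picked index 3: u0 ∈ [-23/217, 19/217)
j=4 picked index 4: u0 ∈ [-12/217, 23/217)
j=5 picked index 5: u0 ∈ [-8/217, 55/217)
j=6 picked index 5: u0 ∈ [-39/217, 24/217)
intersection: [8/217, 19/217)

8/217 19/217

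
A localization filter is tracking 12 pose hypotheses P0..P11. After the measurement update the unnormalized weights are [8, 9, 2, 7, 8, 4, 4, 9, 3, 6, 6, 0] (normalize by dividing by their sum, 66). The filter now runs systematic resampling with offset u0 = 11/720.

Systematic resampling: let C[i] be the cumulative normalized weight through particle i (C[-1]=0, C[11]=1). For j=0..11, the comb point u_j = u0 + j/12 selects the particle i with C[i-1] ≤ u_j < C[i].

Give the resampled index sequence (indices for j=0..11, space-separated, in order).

C = [4/33, 17/66, 19/66, 13/33, 17/33, 19/33, 7/11, 17/22, 9/11, 10/11, 1, 1]
j=0: u_0=11/720 ∈ [0, 4/33) → index 0
j=1: u_1=71/720 ∈ [0, 4/33) → index 0
j=2: u_2=131/720 ∈ [4/33, 17/66) → index 1
j=3: u_3=191/720 ∈ [17/66, 19/66) → index 2
j=4: u_4=251/720 ∈ [19/66, 13/33) → index 3
j=5: u_5=311/720 ∈ [13/33, 17/33) → index 4
j=6: u_6=371/720 ∈ [17/33, 19/33) → index 5
j=7: u_7=431/720 ∈ [19/33, 7/11) → index 6
j=8: u_8=491/720 ∈ [7/11, 17/22) → index 7
j=9: u_9=551/720 ∈ [7/11, 17/22) → index 7
j=10: u_10=611/720 ∈ [9/11, 10/11) → index 9
j=11: u_11=671/720 ∈ [10/11, 1) → index 10

0 0 1 2 3 4 5 6 7 7 9 10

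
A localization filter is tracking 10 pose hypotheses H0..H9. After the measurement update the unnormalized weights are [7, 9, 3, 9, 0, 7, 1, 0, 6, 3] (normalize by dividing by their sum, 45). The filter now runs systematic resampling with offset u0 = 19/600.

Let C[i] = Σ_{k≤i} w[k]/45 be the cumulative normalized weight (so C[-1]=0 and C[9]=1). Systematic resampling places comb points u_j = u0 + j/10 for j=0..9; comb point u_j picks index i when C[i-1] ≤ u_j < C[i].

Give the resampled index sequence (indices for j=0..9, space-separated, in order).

C = [7/45, 16/45, 19/45, 28/45, 28/45, 7/9, 4/5, 4/5, 14/15, 1]
j=0: u_0=19/600 ∈ [0, 7/45) → index 0
j=1: u_1=79/600 ∈ [0, 7/45) → index 0
j=2: u_2=139/600 ∈ [7/45, 16/45) → index 1
j=3: u_3=199/600 ∈ [7/45, 16/45) → index 1
j=4: u_4=259/600 ∈ [19/45, 28/45) → index 3
j=5: u_5=319/600 ∈ [19/45, 28/45) → index 3
j=6: u_6=379/600 ∈ [28/45, 7/9) → index 5
j=7: u_7=439/600 ∈ [28/45, 7/9) → index 5
j=8: u_8=499/600 ∈ [4/5, 14/15) → index 8
j=9: u_9=559/600 ∈ [4/5, 14/15) → index 8

0 0 1 1 3 3 5 5 8 8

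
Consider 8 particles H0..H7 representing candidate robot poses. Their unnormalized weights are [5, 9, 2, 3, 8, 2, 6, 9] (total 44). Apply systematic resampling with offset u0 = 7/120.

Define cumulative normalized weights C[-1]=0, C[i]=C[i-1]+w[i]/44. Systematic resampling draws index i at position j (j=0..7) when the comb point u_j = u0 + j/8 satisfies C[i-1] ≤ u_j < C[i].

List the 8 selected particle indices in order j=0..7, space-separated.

0 1 1 4 4 6 7 7

C = [5/44, 7/22, 4/11, 19/44, 27/44, 29/44, 35/44, 1]
j=0: u_0=7/120 ∈ [0, 5/44) → index 0
j=1: u_1=11/60 ∈ [5/44, 7/22) → index 1
j=2: u_2=37/120 ∈ [5/44, 7/22) → index 1
j=3: u_3=13/30 ∈ [19/44, 27/44) → index 4
j=4: u_4=67/120 ∈ [19/44, 27/44) → index 4
j=5: u_5=41/60 ∈ [29/44, 35/44) → index 6
j=6: u_6=97/120 ∈ [35/44, 1) → index 7
j=7: u_7=14/15 ∈ [35/44, 1) → index 7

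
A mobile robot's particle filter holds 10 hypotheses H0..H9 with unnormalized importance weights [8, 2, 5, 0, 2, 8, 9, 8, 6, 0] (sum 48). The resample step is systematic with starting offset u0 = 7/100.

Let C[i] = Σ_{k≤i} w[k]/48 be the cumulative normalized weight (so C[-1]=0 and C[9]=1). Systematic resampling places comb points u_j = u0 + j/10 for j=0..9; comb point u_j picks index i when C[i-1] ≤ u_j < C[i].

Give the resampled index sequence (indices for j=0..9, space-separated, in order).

0 1 2 5 5 6 6 7 7 8

C = [1/6, 5/24, 5/16, 5/16, 17/48, 25/48, 17/24, 7/8, 1, 1]
j=0: u_0=7/100 ∈ [0, 1/6) → index 0
j=1: u_1=17/100 ∈ [1/6, 5/24) → index 1
j=2: u_2=27/100 ∈ [5/24, 5/16) → index 2
j=3: u_3=37/100 ∈ [17/48, 25/48) → index 5
j=4: u_4=47/100 ∈ [17/48, 25/48) → index 5
j=5: u_5=57/100 ∈ [25/48, 17/24) → index 6
j=6: u_6=67/100 ∈ [25/48, 17/24) → index 6
j=7: u_7=77/100 ∈ [17/24, 7/8) → index 7
j=8: u_8=87/100 ∈ [17/24, 7/8) → index 7
j=9: u_9=97/100 ∈ [7/8, 1) → index 8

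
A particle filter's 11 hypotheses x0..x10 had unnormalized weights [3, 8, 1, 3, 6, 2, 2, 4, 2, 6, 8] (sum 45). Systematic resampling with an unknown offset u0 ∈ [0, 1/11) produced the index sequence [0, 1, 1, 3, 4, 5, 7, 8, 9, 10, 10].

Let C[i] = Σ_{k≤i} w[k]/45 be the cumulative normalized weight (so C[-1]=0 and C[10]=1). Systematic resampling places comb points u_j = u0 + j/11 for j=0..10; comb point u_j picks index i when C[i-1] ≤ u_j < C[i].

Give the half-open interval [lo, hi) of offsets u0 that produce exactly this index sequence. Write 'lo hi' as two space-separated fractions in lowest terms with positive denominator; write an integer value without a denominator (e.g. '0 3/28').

2/165 26/495

C = [1/15, 11/45, 4/15, 1/3, 7/15, 23/45, 5/9, 29/45, 31/45, 37/45, 1]
j=0 picked index 0: u0 ∈ [0, 1/15)
j=1 picked index 1: u0 ∈ [-4/165, 76/495)
j=2 picked index 1: u0 ∈ [-19/165, 31/495)
j=3 picked index 3: u0 ∈ [-1/165, 2/33)
j=4 picked index 4: u0 ∈ [-1/33, 17/165)
j=5 picked index 5: u0 ∈ [2/165, 28/495)
j=6 picked index 7: u0 ∈ [1/99, 49/495)
j=7 picked index 8: u0 ∈ [4/495, 26/495)
j=8 picked index 9: u0 ∈ [-19/495, 47/495)
j=9 picked index 10: u0 ∈ [2/495, 2/11)
j=10 picked index 10: u0 ∈ [-43/495, 1/11)
intersection: [2/165, 26/495)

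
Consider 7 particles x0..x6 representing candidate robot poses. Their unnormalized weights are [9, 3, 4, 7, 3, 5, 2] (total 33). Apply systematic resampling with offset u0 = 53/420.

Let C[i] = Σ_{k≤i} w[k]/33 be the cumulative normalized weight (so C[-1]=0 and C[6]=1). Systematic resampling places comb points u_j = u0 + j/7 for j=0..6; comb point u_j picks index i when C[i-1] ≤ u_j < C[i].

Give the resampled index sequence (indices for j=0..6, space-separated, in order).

0 0 2 3 4 5 6

C = [3/11, 4/11, 16/33, 23/33, 26/33, 31/33, 1]
j=0: u_0=53/420 ∈ [0, 3/11) → index 0
j=1: u_1=113/420 ∈ [0, 3/11) → index 0
j=2: u_2=173/420 ∈ [4/11, 16/33) → index 2
j=3: u_3=233/420 ∈ [16/33, 23/33) → index 3
j=4: u_4=293/420 ∈ [23/33, 26/33) → index 4
j=5: u_5=353/420 ∈ [26/33, 31/33) → index 5
j=6: u_6=59/60 ∈ [31/33, 1) → index 6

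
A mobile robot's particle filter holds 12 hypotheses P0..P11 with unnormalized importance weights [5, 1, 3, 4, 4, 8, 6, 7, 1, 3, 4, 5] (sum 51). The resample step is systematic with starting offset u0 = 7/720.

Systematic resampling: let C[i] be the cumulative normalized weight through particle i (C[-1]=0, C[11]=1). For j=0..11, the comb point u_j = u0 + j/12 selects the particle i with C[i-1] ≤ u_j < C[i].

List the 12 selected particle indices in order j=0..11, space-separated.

C = [5/51, 2/17, 3/17, 13/51, 1/3, 25/51, 31/51, 38/51, 13/17, 14/17, 46/51, 1]
j=0: u_0=7/720 ∈ [0, 5/51) → index 0
j=1: u_1=67/720 ∈ [0, 5/51) → index 0
j=2: u_2=127/720 ∈ [2/17, 3/17) → index 2
j=3: u_3=187/720 ∈ [13/51, 1/3) → index 4
j=4: u_4=247/720 ∈ [1/3, 25/51) → index 5
j=5: u_5=307/720 ∈ [1/3, 25/51) → index 5
j=6: u_6=367/720 ∈ [25/51, 31/51) → index 6
j=7: u_7=427/720 ∈ [25/51, 31/51) → index 6
j=8: u_8=487/720 ∈ [31/51, 38/51) → index 7
j=9: u_9=547/720 ∈ [38/51, 13/17) → index 8
j=10: u_10=607/720 ∈ [14/17, 46/51) → index 10
j=11: u_11=667/720 ∈ [46/51, 1) → index 11

0 0 2 4 5 5 6 6 7 8 10 11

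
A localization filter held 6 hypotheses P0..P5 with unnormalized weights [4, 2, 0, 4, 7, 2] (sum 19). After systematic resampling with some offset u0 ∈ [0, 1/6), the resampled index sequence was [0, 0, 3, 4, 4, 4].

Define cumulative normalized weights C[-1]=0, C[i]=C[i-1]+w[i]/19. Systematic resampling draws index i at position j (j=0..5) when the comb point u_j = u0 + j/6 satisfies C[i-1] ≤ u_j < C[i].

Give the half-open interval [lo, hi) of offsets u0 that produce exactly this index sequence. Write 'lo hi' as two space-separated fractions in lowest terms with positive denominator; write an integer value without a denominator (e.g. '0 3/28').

1/38 5/114

C = [4/19, 6/19, 6/19, 10/19, 17/19, 1]
j=0 picked index 0: u0 ∈ [0, 4/19)
j=1 picked index 0: u0 ∈ [-1/6, 5/114)
j=2 picked index 3: u0 ∈ [-1/57, 11/57)
j=3 picked index 4: u0 ∈ [1/38, 15/38)
j=4 picked index 4: u0 ∈ [-8/57, 13/57)
j=5 picked index 4: u0 ∈ [-35/114, 7/114)
intersection: [1/38, 5/114)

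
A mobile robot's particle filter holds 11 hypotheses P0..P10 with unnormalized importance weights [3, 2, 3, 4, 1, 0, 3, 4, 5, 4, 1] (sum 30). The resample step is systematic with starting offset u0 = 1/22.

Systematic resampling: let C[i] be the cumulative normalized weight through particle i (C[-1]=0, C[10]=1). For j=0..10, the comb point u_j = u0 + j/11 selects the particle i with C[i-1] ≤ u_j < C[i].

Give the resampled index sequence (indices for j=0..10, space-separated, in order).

0 1 2 3 4 6 7 8 8 9 9

C = [1/10, 1/6, 4/15, 2/5, 13/30, 13/30, 8/15, 2/3, 5/6, 29/30, 1]
j=0: u_0=1/22 ∈ [0, 1/10) → index 0
j=1: u_1=3/22 ∈ [1/10, 1/6) → index 1
j=2: u_2=5/22 ∈ [1/6, 4/15) → index 2
j=3: u_3=7/22 ∈ [4/15, 2/5) → index 3
j=4: u_4=9/22 ∈ [2/5, 13/30) → index 4
j=5: u_5=1/2 ∈ [13/30, 8/15) → index 6
j=6: u_6=13/22 ∈ [8/15, 2/3) → index 7
j=7: u_7=15/22 ∈ [2/3, 5/6) → index 8
j=8: u_8=17/22 ∈ [2/3, 5/6) → index 8
j=9: u_9=19/22 ∈ [5/6, 29/30) → index 9
j=10: u_10=21/22 ∈ [5/6, 29/30) → index 9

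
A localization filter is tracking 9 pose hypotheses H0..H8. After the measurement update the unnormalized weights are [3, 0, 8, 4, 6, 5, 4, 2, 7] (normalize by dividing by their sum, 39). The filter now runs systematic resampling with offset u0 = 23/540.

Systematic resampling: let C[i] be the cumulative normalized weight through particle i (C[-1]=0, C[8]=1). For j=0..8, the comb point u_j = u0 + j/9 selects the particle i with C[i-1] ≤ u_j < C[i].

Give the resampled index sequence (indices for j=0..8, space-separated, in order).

C = [1/13, 1/13, 11/39, 5/13, 7/13, 2/3, 10/13, 32/39, 1]
j=0: u_0=23/540 ∈ [0, 1/13) → index 0
j=1: u_1=83/540 ∈ [1/13, 11/39) → index 2
j=2: u_2=143/540 ∈ [1/13, 11/39) → index 2
j=3: u_3=203/540 ∈ [11/39, 5/13) → index 3
j=4: u_4=263/540 ∈ [5/13, 7/13) → index 4
j=5: u_5=323/540 ∈ [7/13, 2/3) → index 5
j=6: u_6=383/540 ∈ [2/3, 10/13) → index 6
j=7: u_7=443/540 ∈ [10/13, 32/39) → index 7
j=8: u_8=503/540 ∈ [32/39, 1) → index 8

0 2 2 3 4 5 6 7 8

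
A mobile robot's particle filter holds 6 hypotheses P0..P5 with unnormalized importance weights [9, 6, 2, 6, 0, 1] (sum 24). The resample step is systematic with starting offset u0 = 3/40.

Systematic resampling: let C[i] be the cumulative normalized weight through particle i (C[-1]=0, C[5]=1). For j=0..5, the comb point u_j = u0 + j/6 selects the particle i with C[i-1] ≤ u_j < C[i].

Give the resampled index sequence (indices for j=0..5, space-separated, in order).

0 0 1 1 3 3

C = [3/8, 5/8, 17/24, 23/24, 23/24, 1]
j=0: u_0=3/40 ∈ [0, 3/8) → index 0
j=1: u_1=29/120 ∈ [0, 3/8) → index 0
j=2: u_2=49/120 ∈ [3/8, 5/8) → index 1
j=3: u_3=23/40 ∈ [3/8, 5/8) → index 1
j=4: u_4=89/120 ∈ [17/24, 23/24) → index 3
j=5: u_5=109/120 ∈ [17/24, 23/24) → index 3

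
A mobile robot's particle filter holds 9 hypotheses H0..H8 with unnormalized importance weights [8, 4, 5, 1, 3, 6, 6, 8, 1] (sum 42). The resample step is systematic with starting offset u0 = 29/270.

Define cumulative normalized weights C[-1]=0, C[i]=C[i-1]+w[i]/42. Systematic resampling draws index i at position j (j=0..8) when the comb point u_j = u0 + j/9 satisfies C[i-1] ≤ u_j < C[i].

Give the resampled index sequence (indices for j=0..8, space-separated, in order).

0 1 2 4 5 6 6 7 8

C = [4/21, 2/7, 17/42, 3/7, 1/2, 9/14, 11/14, 41/42, 1]
j=0: u_0=29/270 ∈ [0, 4/21) → index 0
j=1: u_1=59/270 ∈ [4/21, 2/7) → index 1
j=2: u_2=89/270 ∈ [2/7, 17/42) → index 2
j=3: u_3=119/270 ∈ [3/7, 1/2) → index 4
j=4: u_4=149/270 ∈ [1/2, 9/14) → index 5
j=5: u_5=179/270 ∈ [9/14, 11/14) → index 6
j=6: u_6=209/270 ∈ [9/14, 11/14) → index 6
j=7: u_7=239/270 ∈ [11/14, 41/42) → index 7
j=8: u_8=269/270 ∈ [41/42, 1) → index 8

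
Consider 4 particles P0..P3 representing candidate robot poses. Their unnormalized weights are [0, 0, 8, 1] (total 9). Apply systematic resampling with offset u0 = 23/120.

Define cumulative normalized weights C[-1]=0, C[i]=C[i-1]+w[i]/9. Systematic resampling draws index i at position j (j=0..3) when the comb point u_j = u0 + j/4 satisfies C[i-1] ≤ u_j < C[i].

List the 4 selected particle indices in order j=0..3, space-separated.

2 2 2 3

C = [0, 0, 8/9, 1]
j=0: u_0=23/120 ∈ [0, 8/9) → index 2
j=1: u_1=53/120 ∈ [0, 8/9) → index 2
j=2: u_2=83/120 ∈ [0, 8/9) → index 2
j=3: u_3=113/120 ∈ [8/9, 1) → index 3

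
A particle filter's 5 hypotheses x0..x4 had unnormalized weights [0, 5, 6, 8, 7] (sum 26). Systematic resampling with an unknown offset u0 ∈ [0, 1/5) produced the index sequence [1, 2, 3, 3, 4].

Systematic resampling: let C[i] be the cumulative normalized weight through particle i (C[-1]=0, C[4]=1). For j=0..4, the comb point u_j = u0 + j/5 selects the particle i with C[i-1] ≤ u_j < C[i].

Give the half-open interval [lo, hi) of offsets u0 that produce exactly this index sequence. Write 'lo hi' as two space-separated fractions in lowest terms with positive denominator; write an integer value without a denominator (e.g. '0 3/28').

3/130 17/130

C = [0, 5/26, 11/26, 19/26, 1]
j=0 picked index 1: u0 ∈ [0, 5/26)
j=1 picked index 2: u0 ∈ [-1/130, 29/130)
j=2 picked index 3: u0 ∈ [3/130, 43/130)
j=3 picked index 3: u0 ∈ [-23/130, 17/130)
j=4 picked index 4: u0 ∈ [-9/130, 1/5)
intersection: [3/130, 17/130)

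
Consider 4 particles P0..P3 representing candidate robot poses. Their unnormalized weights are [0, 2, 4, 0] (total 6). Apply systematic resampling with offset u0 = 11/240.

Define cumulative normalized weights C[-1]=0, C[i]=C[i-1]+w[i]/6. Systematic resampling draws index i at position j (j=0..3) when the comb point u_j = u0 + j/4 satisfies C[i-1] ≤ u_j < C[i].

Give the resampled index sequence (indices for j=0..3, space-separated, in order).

1 1 2 2

C = [0, 1/3, 1, 1]
j=0: u_0=11/240 ∈ [0, 1/3) → index 1
j=1: u_1=71/240 ∈ [0, 1/3) → index 1
j=2: u_2=131/240 ∈ [1/3, 1) → index 2
j=3: u_3=191/240 ∈ [1/3, 1) → index 2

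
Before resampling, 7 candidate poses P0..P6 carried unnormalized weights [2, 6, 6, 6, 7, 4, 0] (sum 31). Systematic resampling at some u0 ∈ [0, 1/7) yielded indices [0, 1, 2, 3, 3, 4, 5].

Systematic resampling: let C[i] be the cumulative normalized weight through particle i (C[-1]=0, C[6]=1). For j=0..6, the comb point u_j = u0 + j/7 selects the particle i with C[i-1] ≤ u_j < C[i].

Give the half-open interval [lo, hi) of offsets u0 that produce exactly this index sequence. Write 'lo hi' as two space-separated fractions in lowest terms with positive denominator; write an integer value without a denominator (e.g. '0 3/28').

C = [2/31, 8/31, 14/31, 20/31, 27/31, 1, 1]
j=0 picked index 0: u0 ∈ [0, 2/31)
j=1 picked index 1: u0 ∈ [-17/217, 25/217)
j=2 picked index 2: u0 ∈ [-6/217, 36/217)
j=3 picked index 3: u0 ∈ [5/217, 47/217)
j=4 picked index 3: u0 ∈ [-26/217, 16/217)
j=5 picked index 4: u0 ∈ [-15/217, 34/217)
j=6 picked index 5: u0 ∈ [3/217, 1/7)
intersection: [5/217, 2/31)

5/217 2/31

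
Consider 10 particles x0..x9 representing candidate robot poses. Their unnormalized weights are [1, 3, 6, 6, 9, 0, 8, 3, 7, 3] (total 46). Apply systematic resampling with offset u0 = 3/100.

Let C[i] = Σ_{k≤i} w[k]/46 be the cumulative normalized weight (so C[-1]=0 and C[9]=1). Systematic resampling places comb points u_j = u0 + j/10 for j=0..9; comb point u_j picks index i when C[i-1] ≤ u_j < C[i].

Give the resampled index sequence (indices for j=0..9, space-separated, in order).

C = [1/46, 2/23, 5/23, 8/23, 25/46, 25/46, 33/46, 18/23, 43/46, 1]
j=0: u_0=3/100 ∈ [1/46, 2/23) → index 1
j=1: u_1=13/100 ∈ [2/23, 5/23) → index 2
j=2: u_2=23/100 ∈ [5/23, 8/23) → index 3
j=3: u_3=33/100 ∈ [5/23, 8/23) → index 3
j=4: u_4=43/100 ∈ [8/23, 25/46) → index 4
j=5: u_5=53/100 ∈ [8/23, 25/46) → index 4
j=6: u_6=63/100 ∈ [25/46, 33/46) → index 6
j=7: u_7=73/100 ∈ [33/46, 18/23) → index 7
j=8: u_8=83/100 ∈ [18/23, 43/46) → index 8
j=9: u_9=93/100 ∈ [18/23, 43/46) → index 8

1 2 3 3 4 4 6 7 8 8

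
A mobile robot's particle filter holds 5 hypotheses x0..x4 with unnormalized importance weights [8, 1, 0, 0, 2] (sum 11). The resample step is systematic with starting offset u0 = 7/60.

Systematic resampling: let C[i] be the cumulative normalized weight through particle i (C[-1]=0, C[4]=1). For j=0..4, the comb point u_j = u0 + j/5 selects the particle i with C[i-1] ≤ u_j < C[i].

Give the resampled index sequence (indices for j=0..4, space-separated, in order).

C = [8/11, 9/11, 9/11, 9/11, 1]
j=0: u_0=7/60 ∈ [0, 8/11) → index 0
j=1: u_1=19/60 ∈ [0, 8/11) → index 0
j=2: u_2=31/60 ∈ [0, 8/11) → index 0
j=3: u_3=43/60 ∈ [0, 8/11) → index 0
j=4: u_4=11/12 ∈ [9/11, 1) → index 4

0 0 0 0 4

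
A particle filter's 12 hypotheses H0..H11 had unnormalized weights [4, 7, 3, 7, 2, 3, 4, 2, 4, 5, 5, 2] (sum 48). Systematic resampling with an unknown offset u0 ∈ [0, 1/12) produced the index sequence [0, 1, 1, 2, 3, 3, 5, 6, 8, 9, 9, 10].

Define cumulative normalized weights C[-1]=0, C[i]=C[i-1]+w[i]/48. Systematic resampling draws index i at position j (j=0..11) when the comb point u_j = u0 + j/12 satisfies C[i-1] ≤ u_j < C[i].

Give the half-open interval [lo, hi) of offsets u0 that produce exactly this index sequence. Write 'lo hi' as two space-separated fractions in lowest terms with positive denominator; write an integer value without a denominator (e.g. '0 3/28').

0 1/48

C = [1/12, 11/48, 7/24, 7/16, 23/48, 13/24, 5/8, 2/3, 3/4, 41/48, 23/24, 1]
j=0 picked index 0: u0 ∈ [0, 1/12)
j=1 picked index 1: u0 ∈ [0, 7/48)
j=2 picked index 1: u0 ∈ [-1/12, 1/16)
j=3 picked index 2: u0 ∈ [-1/48, 1/24)
j=4 picked index 3: u0 ∈ [-1/24, 5/48)
j=5 picked index 3: u0 ∈ [-1/8, 1/48)
j=6 picked index 5: u0 ∈ [-1/48, 1/24)
j=7 picked index 6: u0 ∈ [-1/24, 1/24)
j=8 picked index 8: u0 ∈ [0, 1/12)
j=9 picked index 9: u0 ∈ [0, 5/48)
j=10 picked index 9: u0 ∈ [-1/12, 1/48)
j=11 picked index 10: u0 ∈ [-1/16, 1/24)
intersection: [0, 1/48)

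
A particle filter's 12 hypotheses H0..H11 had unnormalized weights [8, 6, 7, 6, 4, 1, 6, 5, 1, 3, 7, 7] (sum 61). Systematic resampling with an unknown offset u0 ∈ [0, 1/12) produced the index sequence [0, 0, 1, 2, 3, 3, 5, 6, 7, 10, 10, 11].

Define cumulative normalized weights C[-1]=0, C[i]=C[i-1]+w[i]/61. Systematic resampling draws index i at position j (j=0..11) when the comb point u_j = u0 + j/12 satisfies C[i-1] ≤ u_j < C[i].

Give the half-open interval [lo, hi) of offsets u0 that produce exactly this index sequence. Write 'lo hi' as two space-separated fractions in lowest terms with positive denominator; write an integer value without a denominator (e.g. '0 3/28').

C = [8/61, 14/61, 21/61, 27/61, 31/61, 32/61, 38/61, 43/61, 44/61, 47/61, 54/61, 1]
j=0 picked index 0: u0 ∈ [0, 8/61)
j=1 picked index 0: u0 ∈ [-1/12, 35/732)
j=2 picked index 1: u0 ∈ [-13/366, 23/366)
j=3 picked index 2: u0 ∈ [-5/244, 23/244)
j=4 picked index 3: u0 ∈ [2/183, 20/183)
j=5 picked index 3: u0 ∈ [-53/732, 19/732)
j=6 picked index 5: u0 ∈ [1/122, 3/122)
j=7 picked index 6: u0 ∈ [-43/732, 29/732)
j=8 picked index 7: u0 ∈ [-8/183, 7/183)
j=9 picked index 10: u0 ∈ [5/244, 33/244)
j=10 picked index 10: u0 ∈ [-23/366, 19/366)
j=11 picked index 11: u0 ∈ [-23/732, 1/12)
intersection: [5/244, 3/122)

5/244 3/122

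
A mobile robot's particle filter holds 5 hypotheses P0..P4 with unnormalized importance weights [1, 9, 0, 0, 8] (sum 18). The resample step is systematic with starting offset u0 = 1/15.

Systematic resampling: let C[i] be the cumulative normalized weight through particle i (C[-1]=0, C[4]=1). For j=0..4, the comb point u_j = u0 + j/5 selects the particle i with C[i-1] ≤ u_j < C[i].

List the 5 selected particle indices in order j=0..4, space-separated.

C = [1/18, 5/9, 5/9, 5/9, 1]
j=0: u_0=1/15 ∈ [1/18, 5/9) → index 1
j=1: u_1=4/15 ∈ [1/18, 5/9) → index 1
j=2: u_2=7/15 ∈ [1/18, 5/9) → index 1
j=3: u_3=2/3 ∈ [5/9, 1) → index 4
j=4: u_4=13/15 ∈ [5/9, 1) → index 4

1 1 1 4 4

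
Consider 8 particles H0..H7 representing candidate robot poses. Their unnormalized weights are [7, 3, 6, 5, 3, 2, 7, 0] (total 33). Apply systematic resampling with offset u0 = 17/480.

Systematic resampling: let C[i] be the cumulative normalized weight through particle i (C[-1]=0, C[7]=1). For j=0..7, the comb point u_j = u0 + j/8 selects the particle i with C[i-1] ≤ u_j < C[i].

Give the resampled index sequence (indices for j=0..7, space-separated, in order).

0 0 1 2 3 4 5 6

C = [7/33, 10/33, 16/33, 7/11, 8/11, 26/33, 1, 1]
j=0: u_0=17/480 ∈ [0, 7/33) → index 0
j=1: u_1=77/480 ∈ [0, 7/33) → index 0
j=2: u_2=137/480 ∈ [7/33, 10/33) → index 1
j=3: u_3=197/480 ∈ [10/33, 16/33) → index 2
j=4: u_4=257/480 ∈ [16/33, 7/11) → index 3
j=5: u_5=317/480 ∈ [7/11, 8/11) → index 4
j=6: u_6=377/480 ∈ [8/11, 26/33) → index 5
j=7: u_7=437/480 ∈ [26/33, 1) → index 6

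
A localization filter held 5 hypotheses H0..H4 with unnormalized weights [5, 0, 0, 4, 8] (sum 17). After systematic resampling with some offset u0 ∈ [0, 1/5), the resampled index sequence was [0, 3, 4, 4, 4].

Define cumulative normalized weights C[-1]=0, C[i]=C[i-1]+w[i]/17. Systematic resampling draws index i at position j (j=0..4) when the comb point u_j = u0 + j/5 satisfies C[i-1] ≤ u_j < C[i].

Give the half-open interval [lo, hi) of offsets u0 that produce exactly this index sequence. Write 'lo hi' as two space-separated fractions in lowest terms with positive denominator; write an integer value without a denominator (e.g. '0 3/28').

C = [5/17, 5/17, 5/17, 9/17, 1]
j=0 picked index 0: u0 ∈ [0, 5/17)
j=1 picked index 3: u0 ∈ [8/85, 28/85)
j=2 picked index 4: u0 ∈ [11/85, 3/5)
j=3 picked index 4: u0 ∈ [-6/85, 2/5)
j=4 picked index 4: u0 ∈ [-23/85, 1/5)
intersection: [11/85, 1/5)

11/85 1/5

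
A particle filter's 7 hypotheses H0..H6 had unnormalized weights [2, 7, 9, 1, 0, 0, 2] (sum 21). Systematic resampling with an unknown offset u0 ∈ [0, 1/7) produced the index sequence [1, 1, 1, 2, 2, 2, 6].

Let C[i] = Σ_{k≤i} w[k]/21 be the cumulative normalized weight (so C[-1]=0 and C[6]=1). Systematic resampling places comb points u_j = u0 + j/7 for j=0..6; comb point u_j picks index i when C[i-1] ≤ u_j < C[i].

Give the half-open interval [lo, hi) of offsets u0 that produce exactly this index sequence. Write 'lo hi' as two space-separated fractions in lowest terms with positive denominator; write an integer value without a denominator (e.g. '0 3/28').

C = [2/21, 3/7, 6/7, 19/21, 19/21, 19/21, 1]
j=0 picked index 1: u0 ∈ [2/21, 3/7)
j=1 picked index 1: u0 ∈ [-1/21, 2/7)
j=2 picked index 1: u0 ∈ [-4/21, 1/7)
j=3 picked index 2: u0 ∈ [0, 3/7)
j=4 picked index 2: u0 ∈ [-1/7, 2/7)
j=5 picked index 2: u0 ∈ [-2/7, 1/7)
j=6 picked index 6: u0 ∈ [1/21, 1/7)
intersection: [2/21, 1/7)

2/21 1/7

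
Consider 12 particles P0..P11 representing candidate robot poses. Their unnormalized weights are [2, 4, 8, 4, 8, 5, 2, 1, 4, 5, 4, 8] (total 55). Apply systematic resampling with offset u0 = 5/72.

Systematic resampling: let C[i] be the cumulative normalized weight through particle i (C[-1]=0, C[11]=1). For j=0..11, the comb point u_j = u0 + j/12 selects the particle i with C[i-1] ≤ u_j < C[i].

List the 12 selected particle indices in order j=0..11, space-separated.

1 2 2 3 4 5 6 8 9 10 11 11

C = [2/55, 6/55, 14/55, 18/55, 26/55, 31/55, 3/5, 34/55, 38/55, 43/55, 47/55, 1]
j=0: u_0=5/72 ∈ [2/55, 6/55) → index 1
j=1: u_1=11/72 ∈ [6/55, 14/55) → index 2
j=2: u_2=17/72 ∈ [6/55, 14/55) → index 2
j=3: u_3=23/72 ∈ [14/55, 18/55) → index 3
j=4: u_4=29/72 ∈ [18/55, 26/55) → index 4
j=5: u_5=35/72 ∈ [26/55, 31/55) → index 5
j=6: u_6=41/72 ∈ [31/55, 3/5) → index 6
j=7: u_7=47/72 ∈ [34/55, 38/55) → index 8
j=8: u_8=53/72 ∈ [38/55, 43/55) → index 9
j=9: u_9=59/72 ∈ [43/55, 47/55) → index 10
j=10: u_10=65/72 ∈ [47/55, 1) → index 11
j=11: u_11=71/72 ∈ [47/55, 1) → index 11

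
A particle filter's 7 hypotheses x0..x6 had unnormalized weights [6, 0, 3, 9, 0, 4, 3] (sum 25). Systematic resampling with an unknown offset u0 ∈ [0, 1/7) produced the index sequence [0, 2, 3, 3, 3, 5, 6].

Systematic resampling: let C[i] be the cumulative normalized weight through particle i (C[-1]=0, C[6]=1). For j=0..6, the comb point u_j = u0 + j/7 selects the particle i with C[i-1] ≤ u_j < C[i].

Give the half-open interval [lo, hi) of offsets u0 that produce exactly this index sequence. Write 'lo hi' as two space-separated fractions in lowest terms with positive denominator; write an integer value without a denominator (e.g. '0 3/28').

17/175 1/7

C = [6/25, 6/25, 9/25, 18/25, 18/25, 22/25, 1]
j=0 picked index 0: u0 ∈ [0, 6/25)
j=1 picked index 2: u0 ∈ [17/175, 38/175)
j=2 picked index 3: u0 ∈ [13/175, 76/175)
j=3 picked index 3: u0 ∈ [-12/175, 51/175)
j=4 picked index 3: u0 ∈ [-37/175, 26/175)
j=5 picked index 5: u0 ∈ [1/175, 29/175)
j=6 picked index 6: u0 ∈ [4/175, 1/7)
intersection: [17/175, 1/7)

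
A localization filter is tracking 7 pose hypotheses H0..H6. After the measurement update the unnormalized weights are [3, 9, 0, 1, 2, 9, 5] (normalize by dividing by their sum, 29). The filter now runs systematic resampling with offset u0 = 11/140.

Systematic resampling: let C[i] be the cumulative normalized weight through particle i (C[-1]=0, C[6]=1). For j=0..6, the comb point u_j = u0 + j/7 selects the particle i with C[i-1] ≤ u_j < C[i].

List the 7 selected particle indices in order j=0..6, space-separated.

C = [3/29, 12/29, 12/29, 13/29, 15/29, 24/29, 1]
j=0: u_0=11/140 ∈ [0, 3/29) → index 0
j=1: u_1=31/140 ∈ [3/29, 12/29) → index 1
j=2: u_2=51/140 ∈ [3/29, 12/29) → index 1
j=3: u_3=71/140 ∈ [13/29, 15/29) → index 4
j=4: u_4=13/20 ∈ [15/29, 24/29) → index 5
j=5: u_5=111/140 ∈ [15/29, 24/29) → index 5
j=6: u_6=131/140 ∈ [24/29, 1) → index 6

0 1 1 4 5 5 6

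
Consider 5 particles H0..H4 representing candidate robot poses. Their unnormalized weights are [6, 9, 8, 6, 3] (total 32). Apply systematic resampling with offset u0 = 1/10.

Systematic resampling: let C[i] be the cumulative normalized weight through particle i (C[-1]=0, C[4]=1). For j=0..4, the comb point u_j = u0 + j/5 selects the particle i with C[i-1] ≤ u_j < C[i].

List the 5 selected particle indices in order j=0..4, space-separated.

C = [3/16, 15/32, 23/32, 29/32, 1]
j=0: u_0=1/10 ∈ [0, 3/16) → index 0
j=1: u_1=3/10 ∈ [3/16, 15/32) → index 1
j=2: u_2=1/2 ∈ [15/32, 23/32) → index 2
j=3: u_3=7/10 ∈ [15/32, 23/32) → index 2
j=4: u_4=9/10 ∈ [23/32, 29/32) → index 3

0 1 2 2 3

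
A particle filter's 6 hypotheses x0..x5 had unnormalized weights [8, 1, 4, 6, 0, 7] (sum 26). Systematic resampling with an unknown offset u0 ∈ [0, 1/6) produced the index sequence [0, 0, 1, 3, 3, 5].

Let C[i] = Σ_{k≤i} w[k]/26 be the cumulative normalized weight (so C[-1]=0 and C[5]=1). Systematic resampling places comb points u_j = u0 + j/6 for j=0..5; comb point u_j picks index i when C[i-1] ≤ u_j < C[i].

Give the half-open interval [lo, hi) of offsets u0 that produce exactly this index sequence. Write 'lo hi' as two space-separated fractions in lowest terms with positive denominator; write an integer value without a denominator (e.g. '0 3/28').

C = [4/13, 9/26, 1/2, 19/26, 19/26, 1]
j=0 picked index 0: u0 ∈ [0, 4/13)
j=1 picked index 0: u0 ∈ [-1/6, 11/78)
j=2 picked index 1: u0 ∈ [-1/39, 1/78)
j=3 picked index 3: u0 ∈ [0, 3/13)
j=4 picked index 3: u0 ∈ [-1/6, 5/78)
j=5 picked index 5: u0 ∈ [-4/39, 1/6)
intersection: [0, 1/78)

0 1/78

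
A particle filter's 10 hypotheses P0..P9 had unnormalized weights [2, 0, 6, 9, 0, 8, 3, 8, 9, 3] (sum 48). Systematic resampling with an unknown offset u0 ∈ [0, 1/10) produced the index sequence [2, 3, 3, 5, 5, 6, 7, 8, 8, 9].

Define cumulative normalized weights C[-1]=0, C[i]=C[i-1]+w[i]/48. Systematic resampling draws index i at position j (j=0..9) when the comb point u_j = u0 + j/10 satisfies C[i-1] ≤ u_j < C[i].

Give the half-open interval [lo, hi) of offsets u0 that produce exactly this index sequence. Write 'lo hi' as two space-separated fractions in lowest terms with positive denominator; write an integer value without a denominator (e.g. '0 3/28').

C = [1/24, 1/24, 1/6, 17/48, 17/48, 25/48, 7/12, 3/4, 15/16, 1]
j=0 picked index 2: u0 ∈ [1/24, 1/6)
j=1 picked index 3: u0 ∈ [1/15, 61/240)
j=2 picked index 3: u0 ∈ [-1/30, 37/240)
j=3 picked index 5: u0 ∈ [13/240, 53/240)
j=4 picked index 5: u0 ∈ [-11/240, 29/240)
j=5 picked index 6: u0 ∈ [1/48, 1/12)
j=6 picked index 7: u0 ∈ [-1/60, 3/20)
j=7 picked index 8: u0 ∈ [1/20, 19/80)
j=8 picked index 8: u0 ∈ [-1/20, 11/80)
j=9 picked index 9: u0 ∈ [3/80, 1/10)
intersection: [1/15, 1/12)

1/15 1/12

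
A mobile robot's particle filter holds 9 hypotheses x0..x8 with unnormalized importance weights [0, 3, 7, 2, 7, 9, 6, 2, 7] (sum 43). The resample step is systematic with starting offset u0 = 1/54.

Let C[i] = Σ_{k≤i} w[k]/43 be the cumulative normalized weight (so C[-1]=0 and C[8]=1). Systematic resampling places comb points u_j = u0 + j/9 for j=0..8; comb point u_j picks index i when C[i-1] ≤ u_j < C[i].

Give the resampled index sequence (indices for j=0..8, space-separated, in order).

1 2 3 4 5 5 6 7 8

C = [0, 3/43, 10/43, 12/43, 19/43, 28/43, 34/43, 36/43, 1]
j=0: u_0=1/54 ∈ [0, 3/43) → index 1
j=1: u_1=7/54 ∈ [3/43, 10/43) → index 2
j=2: u_2=13/54 ∈ [10/43, 12/43) → index 3
j=3: u_3=19/54 ∈ [12/43, 19/43) → index 4
j=4: u_4=25/54 ∈ [19/43, 28/43) → index 5
j=5: u_5=31/54 ∈ [19/43, 28/43) → index 5
j=6: u_6=37/54 ∈ [28/43, 34/43) → index 6
j=7: u_7=43/54 ∈ [34/43, 36/43) → index 7
j=8: u_8=49/54 ∈ [36/43, 1) → index 8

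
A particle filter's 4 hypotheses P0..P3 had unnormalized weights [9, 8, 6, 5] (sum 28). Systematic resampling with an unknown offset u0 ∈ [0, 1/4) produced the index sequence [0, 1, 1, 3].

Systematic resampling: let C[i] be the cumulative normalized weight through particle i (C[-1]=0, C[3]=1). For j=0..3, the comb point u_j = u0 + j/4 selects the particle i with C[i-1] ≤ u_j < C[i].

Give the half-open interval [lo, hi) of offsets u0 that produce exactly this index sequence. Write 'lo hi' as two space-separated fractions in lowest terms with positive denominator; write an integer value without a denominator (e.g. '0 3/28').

1/14 3/28

C = [9/28, 17/28, 23/28, 1]
j=0 picked index 0: u0 ∈ [0, 9/28)
j=1 picked index 1: u0 ∈ [1/14, 5/14)
j=2 picked index 1: u0 ∈ [-5/28, 3/28)
j=3 picked index 3: u0 ∈ [1/14, 1/4)
intersection: [1/14, 3/28)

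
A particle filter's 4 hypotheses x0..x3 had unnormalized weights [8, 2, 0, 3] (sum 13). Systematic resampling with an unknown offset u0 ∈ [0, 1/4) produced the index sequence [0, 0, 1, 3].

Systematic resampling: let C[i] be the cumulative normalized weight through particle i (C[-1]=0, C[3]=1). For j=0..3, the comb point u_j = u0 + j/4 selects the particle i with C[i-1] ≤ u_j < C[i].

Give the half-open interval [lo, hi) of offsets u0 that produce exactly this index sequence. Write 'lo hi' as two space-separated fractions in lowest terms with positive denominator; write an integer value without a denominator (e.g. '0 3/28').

C = [8/13, 10/13, 10/13, 1]
j=0 picked index 0: u0 ∈ [0, 8/13)
j=1 picked index 0: u0 ∈ [-1/4, 19/52)
j=2 picked index 1: u0 ∈ [3/26, 7/26)
j=3 picked index 3: u0 ∈ [1/52, 1/4)
intersection: [3/26, 1/4)

3/26 1/4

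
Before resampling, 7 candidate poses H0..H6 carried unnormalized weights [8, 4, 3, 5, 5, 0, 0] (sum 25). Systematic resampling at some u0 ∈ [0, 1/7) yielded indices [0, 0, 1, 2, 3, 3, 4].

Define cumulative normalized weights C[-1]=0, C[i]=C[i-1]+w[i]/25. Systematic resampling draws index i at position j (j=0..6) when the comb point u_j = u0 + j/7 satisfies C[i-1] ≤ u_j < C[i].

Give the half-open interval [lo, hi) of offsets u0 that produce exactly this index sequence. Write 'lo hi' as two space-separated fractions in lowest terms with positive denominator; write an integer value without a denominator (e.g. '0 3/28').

9/175 3/35

C = [8/25, 12/25, 3/5, 4/5, 1, 1, 1]
j=0 picked index 0: u0 ∈ [0, 8/25)
j=1 picked index 0: u0 ∈ [-1/7, 31/175)
j=2 picked index 1: u0 ∈ [6/175, 34/175)
j=3 picked index 2: u0 ∈ [9/175, 6/35)
j=4 picked index 3: u0 ∈ [1/35, 8/35)
j=5 picked index 3: u0 ∈ [-4/35, 3/35)
j=6 picked index 4: u0 ∈ [-2/35, 1/7)
intersection: [9/175, 3/35)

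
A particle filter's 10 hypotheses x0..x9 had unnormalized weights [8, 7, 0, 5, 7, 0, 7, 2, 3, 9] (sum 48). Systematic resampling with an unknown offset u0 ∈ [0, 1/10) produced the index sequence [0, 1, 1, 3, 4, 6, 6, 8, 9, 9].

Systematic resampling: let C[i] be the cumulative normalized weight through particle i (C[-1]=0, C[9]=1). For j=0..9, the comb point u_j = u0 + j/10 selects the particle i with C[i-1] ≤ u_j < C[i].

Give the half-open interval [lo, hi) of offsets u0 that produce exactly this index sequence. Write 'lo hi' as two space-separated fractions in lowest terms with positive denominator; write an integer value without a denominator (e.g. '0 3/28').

C = [1/6, 5/16, 5/16, 5/12, 9/16, 9/16, 17/24, 3/4, 13/16, 1]
j=0 picked index 0: u0 ∈ [0, 1/6)
j=1 picked index 1: u0 ∈ [1/15, 17/80)
j=2 picked index 1: u0 ∈ [-1/30, 9/80)
j=3 picked index 3: u0 ∈ [1/80, 7/60)
j=4 picked index 4: u0 ∈ [1/60, 13/80)
j=5 picked index 6: u0 ∈ [1/16, 5/24)
j=6 picked index 6: u0 ∈ [-3/80, 13/120)
j=7 picked index 8: u0 ∈ [1/20, 9/80)
j=8 picked index 9: u0 ∈ [1/80, 1/5)
j=9 picked index 9: u0 ∈ [-7/80, 1/10)
intersection: [1/15, 1/10)

1/15 1/10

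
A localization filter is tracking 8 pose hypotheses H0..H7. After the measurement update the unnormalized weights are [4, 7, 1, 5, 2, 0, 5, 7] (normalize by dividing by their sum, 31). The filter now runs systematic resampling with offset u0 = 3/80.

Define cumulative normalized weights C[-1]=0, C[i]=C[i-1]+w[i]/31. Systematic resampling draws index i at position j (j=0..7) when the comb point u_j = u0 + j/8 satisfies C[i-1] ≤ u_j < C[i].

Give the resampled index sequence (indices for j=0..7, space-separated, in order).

0 1 1 3 3 6 7 7

C = [4/31, 11/31, 12/31, 17/31, 19/31, 19/31, 24/31, 1]
j=0: u_0=3/80 ∈ [0, 4/31) → index 0
j=1: u_1=13/80 ∈ [4/31, 11/31) → index 1
j=2: u_2=23/80 ∈ [4/31, 11/31) → index 1
j=3: u_3=33/80 ∈ [12/31, 17/31) → index 3
j=4: u_4=43/80 ∈ [12/31, 17/31) → index 3
j=5: u_5=53/80 ∈ [19/31, 24/31) → index 6
j=6: u_6=63/80 ∈ [24/31, 1) → index 7
j=7: u_7=73/80 ∈ [24/31, 1) → index 7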